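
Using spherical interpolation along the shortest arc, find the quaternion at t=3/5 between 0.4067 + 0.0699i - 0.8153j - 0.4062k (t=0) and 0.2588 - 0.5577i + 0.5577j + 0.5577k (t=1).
0.0132 + 0.3982i - 0.7342j - 0.5498k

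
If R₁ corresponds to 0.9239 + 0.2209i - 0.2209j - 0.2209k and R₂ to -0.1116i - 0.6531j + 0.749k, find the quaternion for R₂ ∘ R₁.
0.0458 + 0.2066i - 0.4626j + 0.8609k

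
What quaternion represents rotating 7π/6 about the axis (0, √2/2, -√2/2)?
-0.2588 + 0.683j - 0.683k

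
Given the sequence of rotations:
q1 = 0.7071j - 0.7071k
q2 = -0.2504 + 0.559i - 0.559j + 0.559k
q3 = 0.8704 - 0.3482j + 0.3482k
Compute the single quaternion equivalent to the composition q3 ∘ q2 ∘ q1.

q2 · q1 = 0.7905 + 0.2182j + 0.5723k
q3 · q2 · q1 = 0.5648 - 0.2753i - 0.0853j + 0.7734k
0.5648 - 0.2753i - 0.0853j + 0.7734k


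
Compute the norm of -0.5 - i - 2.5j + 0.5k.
2.784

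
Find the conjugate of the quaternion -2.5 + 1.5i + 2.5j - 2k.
-2.5 - 1.5i - 2.5j + 2k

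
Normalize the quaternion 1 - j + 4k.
0.2357 - 0.2357j + 0.9428k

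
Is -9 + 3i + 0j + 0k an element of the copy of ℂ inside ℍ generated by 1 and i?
Yes. The quaternion -9 + 3i has j- and k-coefficients y = z = 0, so it lies in the complex subalgebra spanned by 1 and i.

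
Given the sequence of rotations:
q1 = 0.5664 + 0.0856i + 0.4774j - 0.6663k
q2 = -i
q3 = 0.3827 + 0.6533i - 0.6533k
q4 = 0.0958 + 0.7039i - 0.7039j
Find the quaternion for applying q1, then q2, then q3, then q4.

q2 · q1 = 0.0856 - 0.5664i - 0.6663j - 0.4774k
q3 · q2 · q1 = 0.0909 - 0.5961i + 0.4269j - 0.6739k
q4 · q3 · q2 · q1 = 0.7288 + 0.4812i + 0.4513j - 0.1837k
0.7288 + 0.4812i + 0.4513j - 0.1837k


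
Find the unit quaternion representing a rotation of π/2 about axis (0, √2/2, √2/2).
0.7071 + 0.5j + 0.5k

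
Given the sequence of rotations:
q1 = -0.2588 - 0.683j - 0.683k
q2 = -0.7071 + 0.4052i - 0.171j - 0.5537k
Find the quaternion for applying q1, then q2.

q2 · q1 = -0.312 - 0.3662i + 0.804j + 0.3495k
-0.312 - 0.3662i + 0.804j + 0.3495k


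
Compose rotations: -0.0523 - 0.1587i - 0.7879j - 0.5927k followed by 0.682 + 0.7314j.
0.5406 - 0.5417i - 0.5756j - 0.2881k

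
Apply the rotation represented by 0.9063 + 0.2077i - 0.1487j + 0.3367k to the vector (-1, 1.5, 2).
(-1.996, -0.471, 1.744)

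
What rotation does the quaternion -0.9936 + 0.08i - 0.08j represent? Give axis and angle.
axis = (√2/2, -√2/2, 0), θ = 347°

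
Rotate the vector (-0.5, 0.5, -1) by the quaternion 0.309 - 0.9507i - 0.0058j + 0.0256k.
(-0.449, -1.005, 0.536)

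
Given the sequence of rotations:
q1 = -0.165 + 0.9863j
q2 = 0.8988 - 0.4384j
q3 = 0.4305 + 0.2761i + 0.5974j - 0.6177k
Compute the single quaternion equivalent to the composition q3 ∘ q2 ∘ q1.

q2 · q1 = 0.2841 + 0.9588j
q3 · q2 · q1 = -0.4505 + 0.6707i + 0.5825j + 0.0892k
-0.4505 + 0.6707i + 0.5825j + 0.0892k


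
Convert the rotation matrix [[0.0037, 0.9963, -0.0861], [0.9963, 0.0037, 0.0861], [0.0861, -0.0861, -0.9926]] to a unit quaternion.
-0.061 + 0.7058i + 0.7058j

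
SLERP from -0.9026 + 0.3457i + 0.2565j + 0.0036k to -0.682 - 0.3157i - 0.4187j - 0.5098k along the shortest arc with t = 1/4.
-0.9658 + 0.1898i + 0.0832j - 0.1562k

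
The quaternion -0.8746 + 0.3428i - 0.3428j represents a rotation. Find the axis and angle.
axis = (√2/2, -√2/2, 0), θ = 302°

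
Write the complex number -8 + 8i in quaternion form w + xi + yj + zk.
-8 + 8i + 0j + 0k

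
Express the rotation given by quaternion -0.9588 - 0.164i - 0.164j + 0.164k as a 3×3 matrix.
[[0.8924, 0.3683, 0.2607], [-0.2607, 0.8924, -0.3683], [-0.3683, 0.2607, 0.8924]]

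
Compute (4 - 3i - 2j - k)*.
4 + 3i + 2j + k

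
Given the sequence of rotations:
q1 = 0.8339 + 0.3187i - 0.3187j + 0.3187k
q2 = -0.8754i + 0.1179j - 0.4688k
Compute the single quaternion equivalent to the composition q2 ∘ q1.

q2 · q1 = 0.466 - 0.8418i + 0.2279j - 0.1495k
0.466 - 0.8418i + 0.2279j - 0.1495k


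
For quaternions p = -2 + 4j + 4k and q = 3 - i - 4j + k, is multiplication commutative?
No: pq = 6 + 22i + 16j + 14k ≠ 6 - 18i + 24j + 6k = qp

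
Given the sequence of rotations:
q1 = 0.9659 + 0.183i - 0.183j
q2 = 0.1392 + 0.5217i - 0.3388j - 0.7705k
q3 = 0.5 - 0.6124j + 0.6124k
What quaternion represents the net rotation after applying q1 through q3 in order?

q2 · q1 = -0.023 + 0.3884i - 0.4937j - 0.7777k
q3 · q2 · q1 = 0.1624 + 0.9728i + 0.0051j - 0.1651k
0.1624 + 0.9728i + 0.0051j - 0.1651k


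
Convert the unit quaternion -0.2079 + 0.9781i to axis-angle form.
axis = (1, 0, 0), θ = 204°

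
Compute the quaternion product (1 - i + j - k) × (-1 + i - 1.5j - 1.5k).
-i - 5j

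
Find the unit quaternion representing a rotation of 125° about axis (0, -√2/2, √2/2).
0.4617 - 0.6272j + 0.6272k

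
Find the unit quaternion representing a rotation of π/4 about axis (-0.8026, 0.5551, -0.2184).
0.9239 - 0.3071i + 0.2124j - 0.0836k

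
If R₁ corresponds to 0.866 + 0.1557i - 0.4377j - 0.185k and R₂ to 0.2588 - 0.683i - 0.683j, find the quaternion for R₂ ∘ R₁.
0.0315 - 0.4248i - 0.8311j + 0.3574k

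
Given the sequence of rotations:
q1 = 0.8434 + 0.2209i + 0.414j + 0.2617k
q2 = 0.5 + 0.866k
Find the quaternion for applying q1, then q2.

q2 · q1 = 0.1951 - 0.2481i + 0.3983j + 0.8612k
0.1951 - 0.2481i + 0.3983j + 0.8612k


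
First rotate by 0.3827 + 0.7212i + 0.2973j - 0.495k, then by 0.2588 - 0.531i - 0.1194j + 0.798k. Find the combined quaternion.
0.9125 - 0.1947i + 0.3439j + 0.1055k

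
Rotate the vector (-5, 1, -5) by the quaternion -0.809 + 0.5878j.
(3.21, 1, -6.3)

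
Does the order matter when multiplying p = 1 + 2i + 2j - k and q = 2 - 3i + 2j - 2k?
Yes: pq = 2 - i + 13j + 6k ≠ 2 + 3i - j - 14k = qp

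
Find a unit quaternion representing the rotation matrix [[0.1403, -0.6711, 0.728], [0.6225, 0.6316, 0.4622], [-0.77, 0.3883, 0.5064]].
0.7547 - 0.0245i + 0.4962j + 0.4285k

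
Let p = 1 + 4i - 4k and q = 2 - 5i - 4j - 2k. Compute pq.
14 - 13i + 24j - 26k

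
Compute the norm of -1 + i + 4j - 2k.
√22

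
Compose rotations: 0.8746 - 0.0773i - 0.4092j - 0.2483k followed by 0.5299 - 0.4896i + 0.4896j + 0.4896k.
0.7475 - 0.3904i + 0.052j + 0.5348k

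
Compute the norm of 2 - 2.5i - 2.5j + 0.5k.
4.093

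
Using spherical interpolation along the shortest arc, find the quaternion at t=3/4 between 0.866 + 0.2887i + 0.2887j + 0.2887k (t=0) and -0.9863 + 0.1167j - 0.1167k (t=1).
0.9833 + 0.0757i - 0.0138j + 0.1652k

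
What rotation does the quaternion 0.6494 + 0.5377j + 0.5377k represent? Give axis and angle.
axis = (0, √2/2, √2/2), θ = 99°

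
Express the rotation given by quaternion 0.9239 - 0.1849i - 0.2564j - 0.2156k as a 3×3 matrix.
[[0.7756, 0.4932, -0.394], [-0.3036, 0.8387, 0.4522], [0.5535, -0.2311, 0.8001]]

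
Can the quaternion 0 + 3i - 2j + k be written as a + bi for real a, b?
No. The quaternion 3i - 2j + k has j-coefficient y = -2 and k-coefficient z = 1, not both zero, so it does not lie in the complex subalgebra spanned by 1 and i.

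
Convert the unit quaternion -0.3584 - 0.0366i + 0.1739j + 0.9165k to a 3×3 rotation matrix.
[[-0.7404, 0.6442, -0.1917], [-0.6697, -0.6826, 0.2925], [0.0576, 0.345, 0.9368]]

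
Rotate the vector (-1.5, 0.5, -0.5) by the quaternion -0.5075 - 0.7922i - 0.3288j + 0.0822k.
(-0.955, -0.362, 1.307)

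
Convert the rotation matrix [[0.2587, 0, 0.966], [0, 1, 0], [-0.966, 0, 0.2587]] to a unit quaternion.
0.7933 + 0.6088j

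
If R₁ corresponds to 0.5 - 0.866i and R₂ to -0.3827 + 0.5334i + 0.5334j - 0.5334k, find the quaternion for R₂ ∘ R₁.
0.2706 + 0.5981i + 0.7286j + 0.1952k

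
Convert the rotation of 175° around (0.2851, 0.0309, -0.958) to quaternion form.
0.0436 + 0.2848i + 0.0309j - 0.9571k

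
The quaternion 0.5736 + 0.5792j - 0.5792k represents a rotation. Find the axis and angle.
axis = (0, √2/2, -√2/2), θ = 110°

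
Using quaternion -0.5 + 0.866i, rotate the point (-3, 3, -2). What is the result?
(-3, -3.232, -1.598)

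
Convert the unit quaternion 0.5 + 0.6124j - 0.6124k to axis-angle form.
axis = (0, √2/2, -√2/2), θ = 2π/3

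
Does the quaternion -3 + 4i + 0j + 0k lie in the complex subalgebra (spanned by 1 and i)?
Yes. The quaternion -3 + 4i has j- and k-coefficients y = z = 0, so it lies in the complex subalgebra spanned by 1 and i.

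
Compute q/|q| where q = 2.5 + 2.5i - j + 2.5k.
0.5625 + 0.5625i - 0.225j + 0.5625k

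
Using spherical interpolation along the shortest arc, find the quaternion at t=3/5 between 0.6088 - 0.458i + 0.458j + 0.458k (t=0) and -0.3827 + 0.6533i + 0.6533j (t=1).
0.6015 - 0.7224i - 0.2427j + 0.2398k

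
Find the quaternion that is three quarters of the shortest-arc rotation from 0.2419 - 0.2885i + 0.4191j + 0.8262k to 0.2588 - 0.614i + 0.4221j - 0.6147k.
-0.1449 + 0.4474i - 0.2274j + 0.8527k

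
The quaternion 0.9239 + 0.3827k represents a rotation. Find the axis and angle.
axis = (0, 0, 1), θ = π/4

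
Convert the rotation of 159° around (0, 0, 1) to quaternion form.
0.1822 + 0.9833k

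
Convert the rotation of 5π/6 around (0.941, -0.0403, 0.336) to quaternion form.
0.2588 + 0.9089i - 0.0389j + 0.3246k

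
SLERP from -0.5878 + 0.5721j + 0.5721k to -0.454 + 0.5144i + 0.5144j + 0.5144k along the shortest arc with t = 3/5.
-0.5265 + 0.3187i + 0.5573j + 0.5573k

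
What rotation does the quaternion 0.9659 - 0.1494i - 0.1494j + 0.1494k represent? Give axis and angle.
axis = (-√3/3, -√3/3, √3/3), θ = π/6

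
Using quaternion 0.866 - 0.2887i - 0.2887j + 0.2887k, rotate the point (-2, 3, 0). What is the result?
(-2.333, 0.666, -2.667)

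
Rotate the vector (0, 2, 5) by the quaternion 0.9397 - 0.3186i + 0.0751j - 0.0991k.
(1.298, 4.474, 2.701)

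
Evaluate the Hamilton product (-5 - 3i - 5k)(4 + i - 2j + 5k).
8 - 27i + 20j - 39k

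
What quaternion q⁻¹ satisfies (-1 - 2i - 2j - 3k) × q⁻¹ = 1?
-0.0556 + 0.1111i + 0.1111j + 0.1667k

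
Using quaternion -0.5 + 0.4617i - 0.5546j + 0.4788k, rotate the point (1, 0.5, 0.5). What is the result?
(0.408, -0.968, -0.63)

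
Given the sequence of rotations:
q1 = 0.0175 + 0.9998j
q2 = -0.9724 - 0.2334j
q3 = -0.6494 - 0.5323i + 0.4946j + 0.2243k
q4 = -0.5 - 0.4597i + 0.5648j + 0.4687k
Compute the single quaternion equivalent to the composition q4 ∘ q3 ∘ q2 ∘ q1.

q2 · q1 = 0.2163 - 0.9763j
q3 · q2 · q1 = 0.3424 + 0.1038i + 0.741j + 0.5682k
q4 · q3 · q2 · q1 = -0.8083 - 0.2357i + 0.1327j - 0.5229k
-0.8083 - 0.2357i + 0.1327j - 0.5229k


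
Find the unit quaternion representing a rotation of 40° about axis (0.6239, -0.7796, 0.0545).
0.9397 + 0.2134i - 0.2666j + 0.0186k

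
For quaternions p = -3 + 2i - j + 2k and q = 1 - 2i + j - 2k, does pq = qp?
Yes: pq = qp = 6 + 8i - 4j + 8k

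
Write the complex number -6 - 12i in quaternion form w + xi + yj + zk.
-6 - 12i + 0j + 0k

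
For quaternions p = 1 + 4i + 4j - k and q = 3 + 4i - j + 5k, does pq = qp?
No: pq = -4 + 35i - 13j - 18k ≠ -4 - 3i + 35j + 22k = qp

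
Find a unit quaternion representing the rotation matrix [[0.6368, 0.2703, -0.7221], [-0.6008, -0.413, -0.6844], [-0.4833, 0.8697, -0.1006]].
0.5299 + 0.7332i - 0.1127j - 0.411k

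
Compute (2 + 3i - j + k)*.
2 - 3i + j - k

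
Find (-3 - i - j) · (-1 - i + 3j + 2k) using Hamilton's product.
5 + 2i - 6j - 10k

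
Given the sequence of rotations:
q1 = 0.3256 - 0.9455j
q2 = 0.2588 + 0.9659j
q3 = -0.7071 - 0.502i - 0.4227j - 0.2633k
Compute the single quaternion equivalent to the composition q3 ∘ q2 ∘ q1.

q2 · q1 = 0.9975 + 0.0698j
q3 · q2 · q1 = -0.6758 - 0.4824i - 0.471j - 0.2977k
-0.6758 - 0.4824i - 0.471j - 0.2977k


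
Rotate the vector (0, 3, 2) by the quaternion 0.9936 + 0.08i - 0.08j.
(-0.356, 2.644, 2.426)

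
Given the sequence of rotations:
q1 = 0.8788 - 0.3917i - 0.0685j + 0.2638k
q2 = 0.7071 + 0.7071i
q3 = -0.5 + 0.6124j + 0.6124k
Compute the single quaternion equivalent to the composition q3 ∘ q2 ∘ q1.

q2 · q1 = 0.8984 + 0.3444i - 0.235j + 0.1381k
q3 · q2 · q1 = -0.3899 + 0.0563i + 0.8786j + 0.2702k
-0.3899 + 0.0563i + 0.8786j + 0.2702k


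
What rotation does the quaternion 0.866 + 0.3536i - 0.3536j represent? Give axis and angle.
axis = (√2/2, -√2/2, 0), θ = π/3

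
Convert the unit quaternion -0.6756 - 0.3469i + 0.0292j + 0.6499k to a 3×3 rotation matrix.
[[0.1536, 0.8579, -0.4904], [-0.8984, -0.0854, -0.4308], [-0.4114, 0.5067, 0.7576]]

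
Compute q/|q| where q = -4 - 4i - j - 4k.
-0.5714 - 0.5714i - 0.1429j - 0.5714k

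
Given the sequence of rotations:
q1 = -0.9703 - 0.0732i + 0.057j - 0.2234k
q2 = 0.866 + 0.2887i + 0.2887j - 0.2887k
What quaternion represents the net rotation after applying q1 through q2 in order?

q2 · q1 = -0.9001 - 0.3916i - 0.1451j + 0.1242k
-0.9001 - 0.3916i - 0.1451j + 0.1242k


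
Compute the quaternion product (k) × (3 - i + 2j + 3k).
-3 - 2i - j + 3k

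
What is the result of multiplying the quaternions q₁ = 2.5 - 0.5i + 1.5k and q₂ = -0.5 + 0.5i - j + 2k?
-4 + 3i - 0.75j + 4.75k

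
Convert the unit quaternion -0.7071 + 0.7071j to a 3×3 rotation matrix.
[[0, 0, -1], [0, 1, 0], [1, 0, 0]]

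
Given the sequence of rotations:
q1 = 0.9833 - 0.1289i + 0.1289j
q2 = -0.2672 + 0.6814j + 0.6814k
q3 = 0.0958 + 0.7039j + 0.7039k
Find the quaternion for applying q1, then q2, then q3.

q2 · q1 = -0.3506 - 0.0534i + 0.5477j + 0.7579k
q3 · q2 · q1 = -0.9526 + 0.1428i - 0.2319j - 0.1366k
-0.9526 + 0.1428i - 0.2319j - 0.1366k


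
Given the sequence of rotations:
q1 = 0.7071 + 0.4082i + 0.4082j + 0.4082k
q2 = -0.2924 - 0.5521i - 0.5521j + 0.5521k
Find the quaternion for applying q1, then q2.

q2 · q1 = 0.0186 - 0.9605i - 0.059j + 0.271k
0.0186 - 0.9605i - 0.059j + 0.271k


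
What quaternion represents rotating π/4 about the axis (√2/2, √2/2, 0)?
0.9239 + 0.2706i + 0.2706j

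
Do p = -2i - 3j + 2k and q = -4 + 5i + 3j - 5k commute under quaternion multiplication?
No: pq = 29 + 17i + 12j + k ≠ 29 - i + 12j - 17k = qp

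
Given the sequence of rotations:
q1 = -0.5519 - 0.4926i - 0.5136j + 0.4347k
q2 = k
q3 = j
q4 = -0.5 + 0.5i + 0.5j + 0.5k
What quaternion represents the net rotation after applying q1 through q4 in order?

q2 · q1 = -0.4347 + 0.5136i - 0.4926j - 0.5519k
q3 · q2 · q1 = 0.4926 - 0.5519i - 0.4347j - 0.5136k
q4 · q3 · q2 · q1 = 0.5038 + 0.4828i + 0.4445j + 0.5617k
0.5038 + 0.4828i + 0.4445j + 0.5617k


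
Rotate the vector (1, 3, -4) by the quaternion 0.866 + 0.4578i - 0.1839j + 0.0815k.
(0.966, 4.967, 0.629)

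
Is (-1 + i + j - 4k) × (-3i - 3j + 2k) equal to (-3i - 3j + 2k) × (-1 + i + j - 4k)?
No: pq = 14 - 7i + 13j - 2k ≠ 14 + 13i - 7j - 2k = qp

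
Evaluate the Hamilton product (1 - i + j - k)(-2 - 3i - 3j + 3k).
1 - i + j + 11k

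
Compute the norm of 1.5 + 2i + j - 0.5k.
2.739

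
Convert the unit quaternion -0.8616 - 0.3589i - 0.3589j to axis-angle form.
axis = (-√2/2, -√2/2, 0), θ = 299°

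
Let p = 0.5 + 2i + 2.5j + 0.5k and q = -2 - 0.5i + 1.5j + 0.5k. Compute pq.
-4 - 3.75i - 5.5j + 3.5k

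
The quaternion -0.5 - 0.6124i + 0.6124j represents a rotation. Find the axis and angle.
axis = (-√2/2, √2/2, 0), θ = 4π/3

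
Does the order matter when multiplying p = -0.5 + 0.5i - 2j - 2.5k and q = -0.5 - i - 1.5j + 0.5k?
Yes: pq = -1 - 4.5i + 4j - 1.75k ≠ -1 + 5i - 0.5j + 3.75k = qp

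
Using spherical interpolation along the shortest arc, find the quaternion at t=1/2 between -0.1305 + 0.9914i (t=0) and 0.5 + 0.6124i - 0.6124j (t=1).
0.2104 + 0.9133i - 0.3487j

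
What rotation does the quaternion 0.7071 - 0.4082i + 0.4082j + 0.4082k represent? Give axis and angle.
axis = (-√3/3, √3/3, √3/3), θ = π/2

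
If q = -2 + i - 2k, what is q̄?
-2 - i + 2k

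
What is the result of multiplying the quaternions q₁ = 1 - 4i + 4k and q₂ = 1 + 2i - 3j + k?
5 + 10i + 9j + 17k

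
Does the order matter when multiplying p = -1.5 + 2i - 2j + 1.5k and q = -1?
No: pq = qp = 1.5 - 2i + 2j - 1.5k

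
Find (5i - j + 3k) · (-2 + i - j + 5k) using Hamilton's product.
-21 - 12i - 20j - 10k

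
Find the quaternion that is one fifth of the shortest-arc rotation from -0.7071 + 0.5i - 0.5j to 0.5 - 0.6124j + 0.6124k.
-0.8146 + 0.4699i - 0.2859j - 0.1839k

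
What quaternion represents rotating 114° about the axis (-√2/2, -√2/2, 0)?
0.5446 - 0.593i - 0.593j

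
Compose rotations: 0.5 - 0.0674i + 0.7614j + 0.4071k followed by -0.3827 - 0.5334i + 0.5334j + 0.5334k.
-0.8506 - 0.4299i + 0.1565j - 0.2593k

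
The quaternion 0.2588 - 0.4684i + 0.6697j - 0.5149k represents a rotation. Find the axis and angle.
axis = (-0.4849, 0.6933, -0.5331), θ = 5π/6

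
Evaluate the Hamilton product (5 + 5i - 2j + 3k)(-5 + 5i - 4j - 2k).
-52 + 16i + 15j - 35k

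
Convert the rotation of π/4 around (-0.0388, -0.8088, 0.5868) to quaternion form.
0.9239 - 0.0148i - 0.3095j + 0.2246k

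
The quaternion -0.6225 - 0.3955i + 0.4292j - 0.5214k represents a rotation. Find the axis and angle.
axis = (-0.5054, 0.5484, -0.6662), θ = 257°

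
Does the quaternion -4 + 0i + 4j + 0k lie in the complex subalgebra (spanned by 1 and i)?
No. The quaternion -4 + 4j has j-coefficient y = 4 and k-coefficient z = 0, not both zero, so it does not lie in the complex subalgebra spanned by 1 and i.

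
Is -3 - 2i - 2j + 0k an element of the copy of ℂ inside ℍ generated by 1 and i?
No. The quaternion -3 - 2i - 2j has j-coefficient y = -2 and k-coefficient z = 0, not both zero, so it does not lie in the complex subalgebra spanned by 1 and i.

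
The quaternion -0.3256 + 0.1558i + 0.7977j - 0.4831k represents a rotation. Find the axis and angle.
axis = (0.1648, 0.8437, -0.5109), θ = 218°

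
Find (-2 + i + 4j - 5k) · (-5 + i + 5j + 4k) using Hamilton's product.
9 + 34i - 39j + 18k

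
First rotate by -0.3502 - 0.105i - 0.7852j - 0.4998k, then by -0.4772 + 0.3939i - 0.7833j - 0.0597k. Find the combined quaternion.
-0.4364 + 0.2568i + 0.8521j - 0.1321k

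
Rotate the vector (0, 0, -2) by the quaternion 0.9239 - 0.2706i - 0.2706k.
(-0.293, -1, -1.707)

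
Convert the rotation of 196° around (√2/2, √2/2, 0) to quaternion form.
-0.1392 + 0.7002i + 0.7002j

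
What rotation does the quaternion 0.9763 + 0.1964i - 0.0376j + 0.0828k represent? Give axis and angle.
axis = (0.9074, -0.1737, 0.3826), θ = 25°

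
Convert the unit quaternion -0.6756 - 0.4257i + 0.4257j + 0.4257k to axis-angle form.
axis = (-√3/3, √3/3, √3/3), θ = 265°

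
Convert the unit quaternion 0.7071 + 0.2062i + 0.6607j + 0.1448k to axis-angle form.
axis = (0.2916, 0.9344, 0.2048), θ = π/2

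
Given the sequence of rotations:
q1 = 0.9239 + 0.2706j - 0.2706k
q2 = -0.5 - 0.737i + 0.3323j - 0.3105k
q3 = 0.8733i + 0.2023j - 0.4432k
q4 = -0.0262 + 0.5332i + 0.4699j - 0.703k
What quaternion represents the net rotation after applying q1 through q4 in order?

q2 · q1 = -0.6359 - 0.6868i - 0.0277j - 0.351k
q3 · q2 · q1 = 0.4498 - 0.6386i + 0.4823j + 0.3966k
q4 · q3 · q2 · q1 = 0.3809 + 0.782i + 0.4362j + 0.2306k
0.3809 + 0.782i + 0.4362j + 0.2306k


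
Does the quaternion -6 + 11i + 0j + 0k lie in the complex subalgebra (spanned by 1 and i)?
Yes. The quaternion -6 + 11i has j- and k-coefficients y = z = 0, so it lies in the complex subalgebra spanned by 1 and i.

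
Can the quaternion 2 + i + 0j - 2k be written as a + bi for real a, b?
No. The quaternion 2 + i - 2k has j-coefficient y = 0 and k-coefficient z = -2, not both zero, so it does not lie in the complex subalgebra spanned by 1 and i.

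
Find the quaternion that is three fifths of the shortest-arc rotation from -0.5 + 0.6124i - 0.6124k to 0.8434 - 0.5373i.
-0.7511 + 0.6051i - 0.2639k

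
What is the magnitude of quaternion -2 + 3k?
√13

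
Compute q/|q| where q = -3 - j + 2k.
-0.8018 - 0.2673j + 0.5345k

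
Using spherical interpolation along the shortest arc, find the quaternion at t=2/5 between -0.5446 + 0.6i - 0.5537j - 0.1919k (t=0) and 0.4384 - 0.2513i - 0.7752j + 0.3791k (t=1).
-0.6875 + 0.6237i + 0.0059j - 0.3719k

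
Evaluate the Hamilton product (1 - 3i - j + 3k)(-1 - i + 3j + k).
-4 - 8i + 4j - 12k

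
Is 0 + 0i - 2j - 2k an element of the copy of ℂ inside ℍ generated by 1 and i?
No. The quaternion -2j - 2k has j-coefficient y = -2 and k-coefficient z = -2, not both zero, so it does not lie in the complex subalgebra spanned by 1 and i.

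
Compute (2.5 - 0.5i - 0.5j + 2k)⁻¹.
0.2326 + 0.0465i + 0.0465j - 0.186k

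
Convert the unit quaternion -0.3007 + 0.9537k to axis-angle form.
axis = (0, 0, 1), θ = 215°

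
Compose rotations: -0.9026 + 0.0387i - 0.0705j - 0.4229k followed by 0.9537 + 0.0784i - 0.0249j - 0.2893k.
-0.9879 - 0.0437i - 0.0228j - 0.1468k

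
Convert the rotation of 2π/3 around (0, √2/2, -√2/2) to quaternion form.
0.5 + 0.6124j - 0.6124k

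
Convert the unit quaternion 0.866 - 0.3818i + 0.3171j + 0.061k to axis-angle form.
axis = (-0.7635, 0.6341, 0.122), θ = π/3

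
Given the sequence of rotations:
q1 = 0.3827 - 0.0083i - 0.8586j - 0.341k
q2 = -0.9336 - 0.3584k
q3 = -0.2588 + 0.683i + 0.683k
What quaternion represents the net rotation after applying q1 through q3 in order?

q2 · q1 = -0.4795 - 0.3i + 0.8046j + 0.1812k
q3 · q2 · q1 = 0.2052 - 0.7994i - 0.5369j + 0.1751k
0.2052 - 0.7994i - 0.5369j + 0.1751k


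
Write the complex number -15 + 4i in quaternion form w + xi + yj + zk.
-15 + 4i + 0j + 0k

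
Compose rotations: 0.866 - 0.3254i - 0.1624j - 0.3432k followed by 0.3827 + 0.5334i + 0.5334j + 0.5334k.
0.7747 + 0.241i + 0.4093j + 0.4175k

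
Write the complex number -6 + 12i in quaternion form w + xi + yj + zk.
-6 + 12i + 0j + 0k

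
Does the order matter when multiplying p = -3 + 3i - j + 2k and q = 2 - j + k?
Yes: pq = -9 + 7i - 2j - 2k ≠ -9 + 5i + 4j + 4k = qp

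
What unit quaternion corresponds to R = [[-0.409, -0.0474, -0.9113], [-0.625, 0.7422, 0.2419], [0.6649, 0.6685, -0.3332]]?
-0.5 - 0.2133i + 0.7881j + 0.2888k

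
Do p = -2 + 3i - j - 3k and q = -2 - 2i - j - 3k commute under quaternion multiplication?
No: pq = -2i + 19j + 7k ≠ -2i - 11j + 17k = qp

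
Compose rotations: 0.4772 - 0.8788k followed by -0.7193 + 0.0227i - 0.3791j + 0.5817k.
0.1679 + 0.344i - 0.161j + 0.9097k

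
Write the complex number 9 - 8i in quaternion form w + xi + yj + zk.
9 - 8i + 0j + 0k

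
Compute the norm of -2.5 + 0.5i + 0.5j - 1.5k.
3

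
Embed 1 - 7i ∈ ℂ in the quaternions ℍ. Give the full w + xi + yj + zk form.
1 - 7i + 0j + 0k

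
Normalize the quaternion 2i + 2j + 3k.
0.4851i + 0.4851j + 0.7276k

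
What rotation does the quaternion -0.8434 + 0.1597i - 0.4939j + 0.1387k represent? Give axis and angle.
axis = (0.2972, -0.9192, 0.2581), θ = 295°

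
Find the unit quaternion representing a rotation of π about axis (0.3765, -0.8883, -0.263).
0.3765i - 0.8883j - 0.263k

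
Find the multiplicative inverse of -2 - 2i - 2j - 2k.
-0.125 + 0.125i + 0.125j + 0.125k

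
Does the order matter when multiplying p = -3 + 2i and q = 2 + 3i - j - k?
Yes: pq = -12 - 5i + 5j + k ≠ -12 - 5i + j + 5k = qp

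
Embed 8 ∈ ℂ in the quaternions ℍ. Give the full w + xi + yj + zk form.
8 + 0i + 0j + 0k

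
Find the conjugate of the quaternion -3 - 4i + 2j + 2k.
-3 + 4i - 2j - 2k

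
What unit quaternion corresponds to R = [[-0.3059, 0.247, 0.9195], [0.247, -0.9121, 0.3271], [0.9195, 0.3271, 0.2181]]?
0.5891i + 0.2096j + 0.7804k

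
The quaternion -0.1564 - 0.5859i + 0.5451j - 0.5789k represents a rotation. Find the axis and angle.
axis = (-0.5932, 0.5519, -0.5861), θ = 198°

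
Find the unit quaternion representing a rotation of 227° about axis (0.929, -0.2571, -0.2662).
-0.3987 + 0.8519i - 0.2358j - 0.2441k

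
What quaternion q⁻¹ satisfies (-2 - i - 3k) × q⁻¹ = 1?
-0.1429 + 0.0714i + 0.2143k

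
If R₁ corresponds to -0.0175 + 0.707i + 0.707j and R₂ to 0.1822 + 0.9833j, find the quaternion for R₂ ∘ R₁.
-0.6984 + 0.1288i + 0.1116j - 0.6952k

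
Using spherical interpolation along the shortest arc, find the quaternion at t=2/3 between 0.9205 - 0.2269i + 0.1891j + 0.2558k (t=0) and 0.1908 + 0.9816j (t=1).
0.5317 - 0.0948i + 0.8348j + 0.1069k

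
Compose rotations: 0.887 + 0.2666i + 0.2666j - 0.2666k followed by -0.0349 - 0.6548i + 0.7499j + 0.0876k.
-0.033 - 0.8134i + 0.5046j - 0.2875k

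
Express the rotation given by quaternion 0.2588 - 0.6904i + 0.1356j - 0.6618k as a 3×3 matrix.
[[0.0873, 0.1553, 0.984], [-0.5298, -0.8293, 0.1779], [0.8436, -0.5368, 0.0099]]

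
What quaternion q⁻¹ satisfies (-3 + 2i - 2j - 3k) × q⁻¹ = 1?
-0.1154 - 0.0769i + 0.0769j + 0.1154k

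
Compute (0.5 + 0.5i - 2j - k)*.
0.5 - 0.5i + 2j + k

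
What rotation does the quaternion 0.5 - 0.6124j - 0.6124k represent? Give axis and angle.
axis = (0, -√2/2, -√2/2), θ = 2π/3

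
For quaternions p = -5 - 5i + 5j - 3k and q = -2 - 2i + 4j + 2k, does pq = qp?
No: pq = -14 + 42i - 14j - 14k ≠ -14 - 2i - 46j + 6k = qp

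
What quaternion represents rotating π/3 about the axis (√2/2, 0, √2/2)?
0.866 + 0.3536i + 0.3536k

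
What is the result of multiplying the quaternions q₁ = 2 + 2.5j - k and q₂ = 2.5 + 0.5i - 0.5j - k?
5.25 - 2i + 4.75j - 5.75k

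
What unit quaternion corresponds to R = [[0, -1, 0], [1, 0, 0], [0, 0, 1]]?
0.7071 + 0.7071k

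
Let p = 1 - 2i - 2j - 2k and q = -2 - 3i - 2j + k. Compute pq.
-10 - 5i + 10j + 3k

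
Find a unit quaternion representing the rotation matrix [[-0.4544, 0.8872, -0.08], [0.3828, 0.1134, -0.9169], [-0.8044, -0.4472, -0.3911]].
0.2588 + 0.4537i + 0.6998j - 0.4873k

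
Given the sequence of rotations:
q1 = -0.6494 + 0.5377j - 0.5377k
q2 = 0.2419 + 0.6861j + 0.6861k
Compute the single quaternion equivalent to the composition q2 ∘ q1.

q2 · q1 = -0.1571 - 0.7378i - 0.3155j - 0.5756k
-0.1571 - 0.7378i - 0.3155j - 0.5756k


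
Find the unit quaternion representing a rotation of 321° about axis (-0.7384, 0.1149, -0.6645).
-0.9426 - 0.2465i + 0.0384j - 0.2218k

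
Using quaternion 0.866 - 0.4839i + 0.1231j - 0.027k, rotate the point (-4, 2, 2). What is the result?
(-3.539, 3.387, 0.062)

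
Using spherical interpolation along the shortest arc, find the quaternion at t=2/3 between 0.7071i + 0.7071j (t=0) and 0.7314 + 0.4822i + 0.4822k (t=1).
0.5663 + 0.6715i + 0.2982j + 0.3734k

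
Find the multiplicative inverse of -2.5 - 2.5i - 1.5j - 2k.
-0.1333 + 0.1333i + 0.08j + 0.1067k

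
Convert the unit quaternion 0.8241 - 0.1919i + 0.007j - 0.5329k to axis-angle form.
axis = (-0.3388, 0.0124, -0.9408), θ = 69°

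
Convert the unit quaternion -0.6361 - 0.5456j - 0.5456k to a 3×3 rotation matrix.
[[-0.1907, -0.6941, 0.6941], [0.6941, 0.4046, 0.5954], [-0.6941, 0.5954, 0.4046]]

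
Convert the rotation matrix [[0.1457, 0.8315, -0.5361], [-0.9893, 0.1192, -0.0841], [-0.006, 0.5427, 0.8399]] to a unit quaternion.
0.7254 + 0.216i - 0.1827j - 0.6275k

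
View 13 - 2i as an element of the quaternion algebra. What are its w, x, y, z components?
13 - 2i + 0j + 0k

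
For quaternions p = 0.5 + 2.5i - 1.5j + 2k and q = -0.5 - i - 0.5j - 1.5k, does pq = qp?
No: pq = 4.5 + 1.5i + 2.25j - 4.5k ≠ 4.5 - 5i - 1.25j + k = qp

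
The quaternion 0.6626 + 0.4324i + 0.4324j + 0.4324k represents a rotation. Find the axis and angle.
axis = (√3/3, √3/3, √3/3), θ = 97°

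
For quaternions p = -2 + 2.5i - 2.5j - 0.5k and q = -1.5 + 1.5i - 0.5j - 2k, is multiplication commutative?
No: pq = -3 - 2i + 9j + 7.25k ≠ -3 - 11.5i + 0.5j + 2.25k = qp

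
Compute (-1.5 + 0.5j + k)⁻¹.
-0.4286 - 0.1429j - 0.2857k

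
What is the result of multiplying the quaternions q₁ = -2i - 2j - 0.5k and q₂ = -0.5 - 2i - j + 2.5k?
-4.75 - 4.5i + 7j - 1.75k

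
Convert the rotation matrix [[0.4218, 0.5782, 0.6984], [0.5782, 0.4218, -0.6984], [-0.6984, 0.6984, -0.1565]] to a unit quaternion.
0.6494 + 0.5377i + 0.5377j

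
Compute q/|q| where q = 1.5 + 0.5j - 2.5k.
0.5071 + 0.169j - 0.8452k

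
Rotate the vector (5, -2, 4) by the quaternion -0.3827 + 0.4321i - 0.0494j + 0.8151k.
(0.138, -0.928, 6.642)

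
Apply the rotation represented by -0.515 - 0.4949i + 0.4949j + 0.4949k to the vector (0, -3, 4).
(-4.058, -0.14, -2.918)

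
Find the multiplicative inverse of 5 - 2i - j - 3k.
0.1282 + 0.0513i + 0.0256j + 0.0769k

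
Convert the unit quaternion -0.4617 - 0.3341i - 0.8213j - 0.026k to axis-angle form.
axis = (-0.3766, -0.9259, -0.0293), θ = 235°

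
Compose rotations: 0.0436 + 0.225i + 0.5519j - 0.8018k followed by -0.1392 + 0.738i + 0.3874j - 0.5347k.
-0.8146 - 0.0147i + 0.4115j + 0.4084k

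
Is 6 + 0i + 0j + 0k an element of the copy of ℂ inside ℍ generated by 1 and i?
Yes. The quaternion 6 has j- and k-coefficients y = z = 0, so it lies in the complex subalgebra spanned by 1 and i.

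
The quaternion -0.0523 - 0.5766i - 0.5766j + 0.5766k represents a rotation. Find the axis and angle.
axis = (-√3/3, -√3/3, √3/3), θ = 186°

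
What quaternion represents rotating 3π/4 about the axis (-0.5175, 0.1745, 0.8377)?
0.3827 - 0.4781i + 0.1612j + 0.7739k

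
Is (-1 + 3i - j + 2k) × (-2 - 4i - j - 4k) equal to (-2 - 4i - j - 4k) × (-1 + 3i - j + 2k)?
No: pq = 21 + 4i + 7j - 7k ≠ 21 - 8i - j + 7k = qp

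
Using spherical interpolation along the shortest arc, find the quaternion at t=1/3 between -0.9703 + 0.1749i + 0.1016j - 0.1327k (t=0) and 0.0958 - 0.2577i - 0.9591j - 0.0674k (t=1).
-0.8197 + 0.2546i + 0.5074j - 0.0763k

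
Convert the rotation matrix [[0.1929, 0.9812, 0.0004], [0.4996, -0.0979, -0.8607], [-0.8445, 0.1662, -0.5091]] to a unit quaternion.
0.3827 + 0.6708i + 0.5519j - 0.3146k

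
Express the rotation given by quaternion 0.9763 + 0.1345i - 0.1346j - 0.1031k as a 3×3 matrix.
[[0.9425, 0.1651, -0.2906], [-0.2375, 0.9426, -0.2349], [0.2351, 0.2904, 0.9276]]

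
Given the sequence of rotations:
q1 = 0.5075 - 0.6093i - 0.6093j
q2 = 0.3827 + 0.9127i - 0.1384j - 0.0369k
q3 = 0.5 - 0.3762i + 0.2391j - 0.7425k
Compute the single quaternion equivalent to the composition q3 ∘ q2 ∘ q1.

q2 · q1 = 0.666 + 0.2075i - 0.2809j - 0.6592k
q3 · q2 · q1 = -0.0112 - 0.513i - 0.3833j - 0.768k
-0.0112 - 0.513i - 0.3833j - 0.768k


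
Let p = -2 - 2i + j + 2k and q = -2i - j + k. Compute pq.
-5 + 7i + 2k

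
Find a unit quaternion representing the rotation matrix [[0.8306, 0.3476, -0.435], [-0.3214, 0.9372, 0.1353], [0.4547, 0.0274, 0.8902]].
0.9563 - 0.0282i - 0.2326j - 0.1749k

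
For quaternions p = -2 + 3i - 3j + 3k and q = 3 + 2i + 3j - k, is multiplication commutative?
No: pq = -i - 6j + 26k ≠ 11i - 24j - 4k = qp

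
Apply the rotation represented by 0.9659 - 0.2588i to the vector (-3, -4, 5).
(-3, -0.964, 6.33)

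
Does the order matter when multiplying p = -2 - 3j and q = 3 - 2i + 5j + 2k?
Yes: pq = 9 - 2i - 19j - 10k ≠ 9 + 10i - 19j + 2k = qp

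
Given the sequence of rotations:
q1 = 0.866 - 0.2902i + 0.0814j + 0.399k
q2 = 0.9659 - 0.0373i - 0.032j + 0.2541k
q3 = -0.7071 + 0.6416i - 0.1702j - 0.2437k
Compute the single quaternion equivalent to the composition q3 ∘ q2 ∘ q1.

q2 · q1 = 0.7269 - 0.3461i - 0.0079j + 0.5931k
q3 · q2 · q1 = -0.1487 + 0.6082i - 0.4143j - 0.6605k
-0.1487 + 0.6082i - 0.4143j - 0.6605k


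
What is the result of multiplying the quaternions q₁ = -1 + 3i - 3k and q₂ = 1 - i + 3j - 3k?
-7 + 13i + 9j + 9k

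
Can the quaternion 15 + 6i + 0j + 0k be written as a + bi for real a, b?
Yes. The quaternion 15 + 6i has j- and k-coefficients y = z = 0, so it lies in the complex subalgebra spanned by 1 and i.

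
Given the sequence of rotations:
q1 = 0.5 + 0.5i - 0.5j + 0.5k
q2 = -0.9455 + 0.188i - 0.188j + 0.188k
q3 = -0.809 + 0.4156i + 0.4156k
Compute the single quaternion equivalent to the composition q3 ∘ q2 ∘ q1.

q2 · q1 = -0.7548 - 0.3787i + 0.3787j - 0.3787k
q3 · q2 · q1 = 0.9254 - 0.1647i - 0.3064j + 0.1501k
0.9254 - 0.1647i - 0.3064j + 0.1501k


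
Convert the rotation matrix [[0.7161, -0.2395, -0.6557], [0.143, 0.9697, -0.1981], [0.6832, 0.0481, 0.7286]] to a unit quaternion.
0.9239 + 0.0666i - 0.3623j + 0.1035k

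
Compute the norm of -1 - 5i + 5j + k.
√52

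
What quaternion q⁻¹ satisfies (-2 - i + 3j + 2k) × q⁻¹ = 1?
-0.1111 + 0.0556i - 0.1667j - 0.1111k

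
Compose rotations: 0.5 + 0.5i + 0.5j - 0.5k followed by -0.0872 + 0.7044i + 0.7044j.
-0.748 - 0.0436i + 0.6608j + 0.0436k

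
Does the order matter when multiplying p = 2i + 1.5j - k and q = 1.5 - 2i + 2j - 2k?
Yes: pq = -1 + 2i + 8.25j + 5.5k ≠ -1 + 4i - 3.75j - 8.5k = qp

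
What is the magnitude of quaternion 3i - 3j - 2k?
√22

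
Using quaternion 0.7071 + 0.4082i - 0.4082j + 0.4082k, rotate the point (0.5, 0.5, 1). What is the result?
(-0.533, -0.622, 0.911)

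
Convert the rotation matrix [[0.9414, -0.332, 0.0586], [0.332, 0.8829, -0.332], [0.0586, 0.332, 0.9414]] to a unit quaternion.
0.9703 + 0.1711i + 0.1711k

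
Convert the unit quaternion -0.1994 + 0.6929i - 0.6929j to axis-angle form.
axis = (√2/2, -√2/2, 0), θ = 203°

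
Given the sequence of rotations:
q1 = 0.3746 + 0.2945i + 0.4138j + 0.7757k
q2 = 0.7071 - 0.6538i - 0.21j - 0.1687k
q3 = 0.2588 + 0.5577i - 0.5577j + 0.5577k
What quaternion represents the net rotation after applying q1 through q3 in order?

q2 · q1 = 0.6752 - 0.1298i + 0.6714j + 0.2766k
q3 · q2 · q1 = 0.4673 - 0.1857i - 0.4294j + 0.7502k
0.4673 - 0.1857i - 0.4294j + 0.7502k


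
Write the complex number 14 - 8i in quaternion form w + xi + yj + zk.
14 - 8i + 0j + 0k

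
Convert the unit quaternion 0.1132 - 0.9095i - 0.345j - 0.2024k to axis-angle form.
axis = (-0.9154, -0.3472, -0.2037), θ = 167°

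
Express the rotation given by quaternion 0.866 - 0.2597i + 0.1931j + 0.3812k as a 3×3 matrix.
[[0.6348, -0.7605, 0.1365], [0.5599, 0.5745, 0.597], [-0.5324, -0.3026, 0.7905]]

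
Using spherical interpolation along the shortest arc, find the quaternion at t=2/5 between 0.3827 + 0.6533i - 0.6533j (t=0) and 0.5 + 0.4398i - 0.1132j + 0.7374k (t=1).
0.4863 + 0.6395i - 0.489j + 0.3397k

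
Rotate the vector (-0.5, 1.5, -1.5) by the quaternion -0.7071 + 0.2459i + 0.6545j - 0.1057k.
(1.665, 0.735, -1.199)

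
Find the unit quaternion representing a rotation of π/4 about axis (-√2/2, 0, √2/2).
0.9239 - 0.2706i + 0.2706k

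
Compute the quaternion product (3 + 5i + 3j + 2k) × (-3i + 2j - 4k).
17 - 25i + 20j + 7k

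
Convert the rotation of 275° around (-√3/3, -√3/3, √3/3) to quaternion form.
-0.7373 - 0.3901i - 0.3901j + 0.3901k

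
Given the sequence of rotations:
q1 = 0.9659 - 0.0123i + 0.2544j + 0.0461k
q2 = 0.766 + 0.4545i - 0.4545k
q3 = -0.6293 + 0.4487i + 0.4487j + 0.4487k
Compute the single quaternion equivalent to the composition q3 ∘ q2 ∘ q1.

q2 · q1 = 0.7664 + 0.5452i + 0.1795j - 0.2881k
q3 · q2 · q1 = -0.6782 - 0.209i + 0.6048j + 0.3611k
-0.6782 - 0.209i + 0.6048j + 0.3611k


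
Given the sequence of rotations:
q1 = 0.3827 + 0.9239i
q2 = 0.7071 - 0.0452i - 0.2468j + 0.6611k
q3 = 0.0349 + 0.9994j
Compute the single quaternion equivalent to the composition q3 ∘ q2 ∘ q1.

q2 · q1 = 0.3124 + 0.636i + 0.5163j + 0.481k
q3 · q2 · q1 = -0.5051 + 0.5029i + 0.3302j - 0.6188k
-0.5051 + 0.5029i + 0.3302j - 0.6188k


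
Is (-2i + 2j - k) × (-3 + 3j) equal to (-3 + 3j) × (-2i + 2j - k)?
No: pq = -6 + 9i - 6j - 3k ≠ -6 + 3i - 6j + 9k = qp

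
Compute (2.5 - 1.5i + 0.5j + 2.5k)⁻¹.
0.1667 + 0.1i - 0.0333j - 0.1667k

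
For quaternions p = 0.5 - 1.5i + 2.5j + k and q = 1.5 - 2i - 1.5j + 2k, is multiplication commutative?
No: pq = -0.5 + 3.25i + 4j + 9.75k ≠ -0.5 - 9.75i + 2j - 4.75k = qp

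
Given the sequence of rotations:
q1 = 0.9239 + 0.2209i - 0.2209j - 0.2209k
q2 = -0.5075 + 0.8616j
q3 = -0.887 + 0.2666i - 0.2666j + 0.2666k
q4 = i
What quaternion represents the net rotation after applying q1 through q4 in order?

q2 · q1 = -0.2786 - 0.3024i + 0.9081j - 0.0782k
q3 · q2 · q1 = 0.5907 - 0.0273i - 0.791j + 0.1566k
q4 · q3 · q2 · q1 = 0.0273 + 0.5907i - 0.1566j - 0.791k
0.0273 + 0.5907i - 0.1566j - 0.791k


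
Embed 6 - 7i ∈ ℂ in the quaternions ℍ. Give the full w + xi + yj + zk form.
6 - 7i + 0j + 0k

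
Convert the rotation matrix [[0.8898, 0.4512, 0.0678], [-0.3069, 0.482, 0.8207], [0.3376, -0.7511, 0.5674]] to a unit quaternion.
0.8572 - 0.4584i - 0.0787j - 0.2211k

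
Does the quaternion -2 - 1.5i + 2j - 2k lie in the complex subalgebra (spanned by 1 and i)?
No. The quaternion -2 - 1.5i + 2j - 2k has j-coefficient y = 2 and k-coefficient z = -2, not both zero, so it does not lie in the complex subalgebra spanned by 1 and i.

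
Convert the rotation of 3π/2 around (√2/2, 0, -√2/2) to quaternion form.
-0.7071 + 0.5i - 0.5k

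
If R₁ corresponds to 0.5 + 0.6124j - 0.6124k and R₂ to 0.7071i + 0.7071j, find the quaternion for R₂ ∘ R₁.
-0.433 - 0.0795i + 0.7866j + 0.433k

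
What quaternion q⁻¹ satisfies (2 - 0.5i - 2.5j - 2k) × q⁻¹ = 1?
0.1379 + 0.0345i + 0.1724j + 0.1379k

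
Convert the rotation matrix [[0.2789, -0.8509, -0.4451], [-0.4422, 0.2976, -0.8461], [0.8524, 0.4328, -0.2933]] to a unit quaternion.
0.5664 + 0.5645i - 0.5727j + 0.1804k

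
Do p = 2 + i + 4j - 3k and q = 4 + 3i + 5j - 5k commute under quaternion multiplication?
No: pq = -30 + 5i + 22j - 29k ≠ -30 + 15i + 30j - 15k = qp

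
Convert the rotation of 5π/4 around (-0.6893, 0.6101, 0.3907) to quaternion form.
-0.3827 - 0.6368i + 0.5637j + 0.361k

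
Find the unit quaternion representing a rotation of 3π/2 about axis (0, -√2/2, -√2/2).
-0.7071 - 0.5j - 0.5k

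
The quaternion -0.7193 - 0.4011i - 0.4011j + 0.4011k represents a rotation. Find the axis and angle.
axis = (-√3/3, -√3/3, √3/3), θ = 272°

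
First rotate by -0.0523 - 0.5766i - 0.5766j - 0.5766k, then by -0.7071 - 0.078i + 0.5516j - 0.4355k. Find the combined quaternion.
0.0589 - 0.1574i + 0.585j + 0.7935k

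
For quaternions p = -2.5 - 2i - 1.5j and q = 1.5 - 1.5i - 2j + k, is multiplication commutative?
No: pq = -9.75 - 0.75i + 4.75j - 0.75k ≠ -9.75 + 2.25i + 0.75j - 4.25k = qp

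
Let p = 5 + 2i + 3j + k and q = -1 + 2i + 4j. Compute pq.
-21 + 4i + 19j + k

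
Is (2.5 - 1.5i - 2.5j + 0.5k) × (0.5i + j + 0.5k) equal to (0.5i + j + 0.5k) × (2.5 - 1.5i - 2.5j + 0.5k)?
No: pq = 3 - 0.5i + 3.5j + k ≠ 3 + 3i + 1.5j + 1.5k = qp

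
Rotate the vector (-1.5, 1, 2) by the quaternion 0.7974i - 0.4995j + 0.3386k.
(-0.124, 0.017, -2.69)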